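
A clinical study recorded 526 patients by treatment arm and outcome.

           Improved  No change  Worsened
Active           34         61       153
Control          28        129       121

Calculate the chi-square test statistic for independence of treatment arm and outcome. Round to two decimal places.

27.03

Row totals: 248, 278. Column totals: 62, 190, 274. Grand total N = 526.
Expected counts (row total × column total / N):
  Active, Improved: 248×62/526 = 29.232
  Active, No change: 248×190/526 = 89.582
  Active, Worsened: 248×274/526 = 129.186
  Control, Improved: 278×62/526 = 32.768
  Control, No change: 278×190/526 = 100.418
  Control, Worsened: 278×274/526 = 144.814
Contributions (O − E)²/E:
  (34 − 29.232)²/29.232 = 0.7777
  (61 − 89.582)²/89.582 = 9.1194
  (153 − 129.186)²/129.186 = 4.3898
  (28 − 32.768)²/32.768 = 0.6938
  (129 − 100.418)²/100.418 = 8.1353
  (121 − 144.814)²/144.814 = 3.9161
χ² = 0.7777 + 9.1194 + 4.3898 + 0.6938 + 8.1353 + 3.9161 = 27.03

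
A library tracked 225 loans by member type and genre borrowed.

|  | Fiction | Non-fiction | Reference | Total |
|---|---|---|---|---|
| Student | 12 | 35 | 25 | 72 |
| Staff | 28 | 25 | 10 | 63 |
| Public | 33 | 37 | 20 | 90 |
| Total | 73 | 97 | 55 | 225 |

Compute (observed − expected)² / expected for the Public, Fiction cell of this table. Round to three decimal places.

Row total (Public) = 90; column total (Fiction) = 73; N = 225.
Expected count E = 90 × 73 / 225 = 29.2000.
Contribution = (O − E)²/E = (33 − 29.2000)² / 29.2000 = 0.495.

0.495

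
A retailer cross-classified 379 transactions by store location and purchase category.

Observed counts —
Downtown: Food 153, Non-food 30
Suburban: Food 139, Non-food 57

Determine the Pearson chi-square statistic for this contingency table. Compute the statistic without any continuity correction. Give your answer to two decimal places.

8.61

Row totals: 183, 196. Column totals: 292, 87. Grand total N = 379.
Expected counts (row total × column total / N):
  Downtown, Food: 183×292/379 = 140.992
  Downtown, Non-food: 183×87/379 = 42.008
  Suburban, Food: 196×292/379 = 151.008
  Suburban, Non-food: 196×87/379 = 44.992
Contributions (O − E)²/E:
  (153 − 140.992)²/140.992 = 1.0227
  (30 − 42.008)²/42.008 = 3.4325
  (139 − 151.008)²/151.008 = 0.9549
  (57 − 44.992)²/44.992 = 3.2048
χ² = 1.0227 + 3.4325 + 0.9549 + 3.2048 = 8.61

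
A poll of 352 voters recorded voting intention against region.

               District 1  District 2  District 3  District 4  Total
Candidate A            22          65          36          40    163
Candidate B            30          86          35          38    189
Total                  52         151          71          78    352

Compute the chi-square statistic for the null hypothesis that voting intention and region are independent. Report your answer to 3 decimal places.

Grand total N = 352.
Expected counts (row total × column total / N):
  Candidate A, District 1: 163×52/352 = 24.0795
  Candidate A, District 2: 163×151/352 = 69.9233
  Candidate A, District 3: 163×71/352 = 32.8778
  Candidate A, District 4: 163×78/352 = 36.1193
  Candidate B, District 1: 189×52/352 = 27.9205
  Candidate B, District 2: 189×151/352 = 81.0767
  Candidate B, District 3: 189×71/352 = 38.1222
  Candidate B, District 4: 189×78/352 = 41.8807
Contributions (O − E)²/E:
  (22 − 24.0795)²/24.0795 = 0.1796
  (65 − 69.9233)²/69.9233 = 0.3466
  (36 − 32.8778)²/32.8778 = 0.2965
  (40 − 36.1193)²/36.1193 = 0.4169
  (30 − 27.9205)²/27.9205 = 0.1549
  (86 − 81.0767)²/81.0767 = 0.2990
  (35 − 38.1222)²/38.1222 = 0.2557
  (38 − 41.8807)²/41.8807 = 0.3596
χ² = 0.1796 + 0.3466 + 0.2965 + 0.4169 + 0.1549 + 0.2990 + 0.2557 + 0.3596 = 2.309

2.309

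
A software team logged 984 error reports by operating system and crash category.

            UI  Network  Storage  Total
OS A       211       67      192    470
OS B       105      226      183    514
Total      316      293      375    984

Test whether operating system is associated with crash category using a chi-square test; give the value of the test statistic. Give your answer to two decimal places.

120.33

Grand total N = 984.
Expected counts (row total × column total / N):
  OS A, UI: 470×316/984 = 150.9350
  OS A, Network: 470×293/984 = 139.9492
  OS A, Storage: 470×375/984 = 179.1159
  OS B, UI: 514×316/984 = 165.0650
  OS B, Network: 514×293/984 = 153.0508
  OS B, Storage: 514×375/984 = 195.8841
Contributions (O − E)²/E:
  (211 − 150.9350)²/150.9350 = 23.9030
  (67 − 139.9492)²/139.9492 = 38.0251
  (192 − 179.1159)²/179.1159 = 0.9268
  (105 − 165.0650)²/165.0650 = 21.8569
  (226 − 153.0508)²/153.0508 = 34.7701
  (183 − 195.8841)²/195.8841 = 0.8474
χ² = 23.9030 + 38.0251 + 0.9268 + 21.8569 + 34.7701 + 0.8474 = 120.33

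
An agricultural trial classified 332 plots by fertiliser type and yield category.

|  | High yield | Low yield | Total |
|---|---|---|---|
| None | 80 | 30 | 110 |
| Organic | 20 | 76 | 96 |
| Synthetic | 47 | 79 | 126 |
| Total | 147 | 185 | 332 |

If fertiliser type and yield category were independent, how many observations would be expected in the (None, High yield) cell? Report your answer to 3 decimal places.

48.705

Row total (None) = 110; column total (High yield) = 147; grand total N = 332.
Expected count = (row total × column total) / N = 110 × 147 / 332 = 48.705.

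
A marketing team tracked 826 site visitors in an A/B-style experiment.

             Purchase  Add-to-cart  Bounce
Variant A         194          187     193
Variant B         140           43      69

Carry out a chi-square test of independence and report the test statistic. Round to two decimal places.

37.79

Row totals: 574, 252. Column totals: 334, 230, 262. Grand total N = 826.
Expected counts (row total × column total / N):
  Variant A, Purchase: 574×334/826 = 232.102
  Variant A, Add-to-cart: 574×230/826 = 159.831
  Variant A, Bounce: 574×262/826 = 182.068
  Variant B, Purchase: 252×334/826 = 101.898
  Variant B, Add-to-cart: 252×230/826 = 70.169
  Variant B, Bounce: 252×262/826 = 79.932
Contributions (O − E)²/E:
  (194 − 232.102)²/232.102 = 6.2548
  (187 − 159.831)²/159.831 = 4.6183
  (193 − 182.068)²/182.068 = 0.6564
  (140 − 101.898)²/101.898 = 14.2472
  (43 − 70.169)²/70.169 = 10.5197
  (69 − 79.932)²/79.932 = 1.4951
χ² = 6.2548 + 4.6183 + 0.6564 + 14.2472 + 10.5197 + 1.4951 = 37.79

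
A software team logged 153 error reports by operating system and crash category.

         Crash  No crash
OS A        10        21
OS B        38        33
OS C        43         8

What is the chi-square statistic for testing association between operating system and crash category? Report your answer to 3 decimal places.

23.627

Row totals: 31, 71, 51. Column totals: 91, 62. Grand total N = 153.
Expected counts (row total × column total / N):
  OS A, Crash: 31×91/153 = 18.4379
  OS A, No crash: 31×62/153 = 12.5621
  OS B, Crash: 71×91/153 = 42.2288
  OS B, No crash: 71×62/153 = 28.7712
  OS C, Crash: 51×91/153 = 30.3333
  OS C, No crash: 51×62/153 = 20.6667
Contributions (O − E)²/E:
  (10 − 18.4379)²/18.4379 = 3.8615
  (21 − 12.5621)²/12.5621 = 5.6677
  (38 − 42.2288)²/42.2288 = 0.4235
  (33 − 28.7712)²/28.7712 = 0.6216
  (43 − 30.3333)²/30.3333 = 5.2894
  (8 − 20.6667)²/20.6667 = 7.7635
χ² = 3.8615 + 5.6677 + 0.4235 + 0.6216 + 5.2894 + 7.7635 = 23.627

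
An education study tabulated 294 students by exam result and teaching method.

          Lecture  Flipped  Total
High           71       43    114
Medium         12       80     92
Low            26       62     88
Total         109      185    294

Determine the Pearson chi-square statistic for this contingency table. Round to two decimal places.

55.96

Grand total N = 294.
Expected counts (row total × column total / N):
  High, Lecture: 114×109/294 = 42.265
  High, Flipped: 114×185/294 = 71.735
  Medium, Lecture: 92×109/294 = 34.109
  Medium, Flipped: 92×185/294 = 57.891
  Low, Lecture: 88×109/294 = 32.626
  Low, Flipped: 88×185/294 = 55.374
Contributions (O − E)²/E:
  (71 − 42.265)²/42.265 = 19.5363
  (43 − 71.735)²/71.735 = 11.5104
  (12 − 34.109)²/34.109 = 14.3308
  (80 − 57.891)²/57.891 = 8.4436
  (26 − 32.626)²/32.626 = 1.3457
  (62 − 55.374)²/55.374 = 0.7929
χ² = 19.5363 + 11.5104 + 14.3308 + 8.4436 + 1.3457 + 0.7929 = 55.96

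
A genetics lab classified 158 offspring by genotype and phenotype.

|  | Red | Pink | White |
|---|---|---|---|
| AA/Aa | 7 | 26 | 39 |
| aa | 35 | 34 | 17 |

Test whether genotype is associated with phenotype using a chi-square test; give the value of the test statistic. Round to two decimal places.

Row totals: 72, 86. Column totals: 42, 60, 56. Grand total N = 158.
Expected counts (row total × column total / N):
  AA/Aa, Red: 72×42/158 = 19.139
  AA/Aa, Pink: 72×60/158 = 27.342
  AA/Aa, White: 72×56/158 = 25.519
  aa, Red: 86×42/158 = 22.861
  aa, Pink: 86×60/158 = 32.658
  aa, White: 86×56/158 = 30.481
Contributions (O − E)²/E:
  (7 − 19.139)²/19.139 = 7.6992
  (26 − 27.342)²/27.342 = 0.0659
  (39 − 25.519)²/25.519 = 7.1216
  (35 − 22.861)²/22.861 = 6.4457
  (34 − 32.658)²/32.658 = 0.0551
  (17 − 30.481)²/30.481 = 5.9623
χ² = 7.6992 + 0.0659 + 7.1216 + 6.4457 + 0.0551 + 5.9623 = 27.35

27.35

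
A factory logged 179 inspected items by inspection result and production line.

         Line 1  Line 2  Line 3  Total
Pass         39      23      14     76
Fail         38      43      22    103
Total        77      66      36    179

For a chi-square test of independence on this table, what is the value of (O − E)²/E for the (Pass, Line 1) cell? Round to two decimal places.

1.22

Row total (Pass) = 76; column total (Line 1) = 77; N = 179.
Expected count E = 76 × 77 / 179 = 32.693.
Contribution = (O − E)²/E = (39 − 32.693)² / 32.693 = 1.22.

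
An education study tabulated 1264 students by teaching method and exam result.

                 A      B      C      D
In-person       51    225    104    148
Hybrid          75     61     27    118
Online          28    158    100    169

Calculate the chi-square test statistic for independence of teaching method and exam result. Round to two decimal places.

115.20

Row totals: 528, 281, 455. Column totals: 154, 444, 231, 435. Grand total N = 1264.
Expected counts (row total × column total / N):
  In-person, A: 528×154/1264 = 64.329
  In-person, B: 528×444/1264 = 185.468
  In-person, C: 528×231/1264 = 96.494
  In-person, D: 528×435/1264 = 181.709
  Hybrid, A: 281×154/1264 = 34.236
  Hybrid, B: 281×444/1264 = 98.706
  Hybrid, C: 281×231/1264 = 51.354
  Hybrid, D: 281×435/1264 = 96.705
  Online, A: 455×154/1264 = 55.435
  Online, B: 455×444/1264 = 159.826
  Online, C: 455×231/1264 = 83.153
  Online, D: 455×435/1264 = 156.586
Contributions (O − E)²/E:
  (51 − 64.329)²/64.329 = 2.7618
  (225 − 185.468)²/185.468 = 8.4261
  (104 − 96.494)²/96.494 = 0.5839
  (148 − 181.709)²/181.709 = 6.2534
  (75 − 34.236)²/34.236 = 48.5367
  (61 − 98.706)²/98.706 = 14.4038
  (27 − 51.354)²/51.354 = 11.5496
  (118 − 96.705)²/96.705 = 4.6893
  (28 − 55.435)²/55.435 = 13.5777
  (158 − 159.826)²/159.826 = 0.0209
  (100 − 83.153)²/83.153 = 3.4132
  (169 − 156.586)²/156.586 = 0.9842
χ² = 2.7618 + 8.4261 + 0.5839 + 6.2534 + 48.5367 + 14.4038 + 11.5496 + 4.6893 + 13.5777 + 0.0209 + 3.4132 + 0.9842 = 115.20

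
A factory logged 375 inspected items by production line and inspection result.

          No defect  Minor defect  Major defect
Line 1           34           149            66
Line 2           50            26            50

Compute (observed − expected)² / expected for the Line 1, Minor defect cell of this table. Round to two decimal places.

Row total (Line 1) = 249; column total (Minor defect) = 175; N = 375.
Expected count E = 249 × 175 / 375 = 116.200.
Contribution = (O − E)²/E = (149 − 116.200)² / 116.200 = 9.26.

9.26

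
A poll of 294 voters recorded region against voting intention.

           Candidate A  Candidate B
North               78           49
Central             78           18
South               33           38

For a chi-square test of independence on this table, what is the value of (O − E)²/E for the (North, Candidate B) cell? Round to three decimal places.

0.293

Row total (North) = 127; column total (Candidate B) = 105; N = 294.
Expected count E = 127 × 105 / 294 = 45.3571.
Contribution = (O − E)²/E = (49 − 45.3571)² / 45.3571 = 0.293.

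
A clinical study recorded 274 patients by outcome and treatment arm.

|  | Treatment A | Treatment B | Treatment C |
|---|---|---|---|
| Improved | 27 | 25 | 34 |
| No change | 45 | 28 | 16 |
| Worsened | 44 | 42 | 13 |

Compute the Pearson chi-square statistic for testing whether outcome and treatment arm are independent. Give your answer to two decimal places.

Row totals: 86, 89, 99. Column totals: 116, 95, 63. Grand total N = 274.
Expected counts (row total × column total / N):
  Improved, Treatment A: 86×116/274 = 36.4088
  Improved, Treatment B: 86×95/274 = 29.8175
  Improved, Treatment C: 86×63/274 = 19.7737
  No change, Treatment A: 89×116/274 = 37.6788
  No change, Treatment B: 89×95/274 = 30.8577
  No change, Treatment C: 89×63/274 = 20.4635
  Worsened, Treatment A: 99×116/274 = 41.9124
  Worsened, Treatment B: 99×95/274 = 34.3248
  Worsened, Treatment C: 99×63/274 = 22.7628
Contributions (O − E)²/E:
  (27 − 36.4088)²/36.4088 = 2.4314
  (25 − 29.8175)²/29.8175 = 0.7783
  (34 − 19.7737)²/19.7737 = 10.2352
  (45 − 37.6788)²/37.6788 = 1.4225
  (28 − 30.8577)²/30.8577 = 0.2646
  (16 − 20.4635)²/20.4635 = 0.9736
  (44 − 41.9124)²/41.9124 = 0.1040
  (42 − 34.3248)²/34.3248 = 1.7162
  (13 − 22.7628)²/22.7628 = 4.1872
χ² = 2.4314 + 0.7783 + 10.2352 + 1.4225 + 0.2646 + 0.9736 + 0.1040 + 1.7162 + 4.1872 = 22.11

22.11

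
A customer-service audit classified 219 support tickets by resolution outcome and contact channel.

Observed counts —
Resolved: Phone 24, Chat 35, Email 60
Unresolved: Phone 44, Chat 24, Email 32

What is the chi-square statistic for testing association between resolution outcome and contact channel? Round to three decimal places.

Row totals: 119, 100. Column totals: 68, 59, 92. Grand total N = 219.
Expected counts (row total × column total / N):
  Resolved, Phone: 119×68/219 = 36.9498
  Resolved, Chat: 119×59/219 = 32.0594
  Resolved, Email: 119×92/219 = 49.9909
  Unresolved, Phone: 100×68/219 = 31.0502
  Unresolved, Chat: 100×59/219 = 26.9406
  Unresolved, Email: 100×92/219 = 42.0091
Contributions (O − E)²/E:
  (24 − 36.9498)²/36.9498 = 4.5385
  (35 − 32.0594)²/32.0594 = 0.2697
  (60 − 49.9909)²/49.9909 = 2.0040
  (44 − 31.0502)²/31.0502 = 5.4008
  (24 − 26.9406)²/26.9406 = 0.3210
  (32 − 42.0091)²/42.0091 = 2.3848
χ² = 4.5385 + 0.2697 + 2.0040 + 5.4008 + 0.3210 + 2.3848 = 14.919

14.919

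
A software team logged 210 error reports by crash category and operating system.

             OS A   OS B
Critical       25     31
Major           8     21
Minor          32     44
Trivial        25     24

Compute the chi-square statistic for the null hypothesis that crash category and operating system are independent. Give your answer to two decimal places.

Row totals: 56, 29, 76, 49. Column totals: 90, 120. Grand total N = 210.
Expected counts (row total × column total / N):
  Critical, OS A: 56×90/210 = 24.000
  Critical, OS B: 56×120/210 = 32.000
  Major, OS A: 29×90/210 = 12.429
  Major, OS B: 29×120/210 = 16.571
  Minor, OS A: 76×90/210 = 32.571
  Minor, OS B: 76×120/210 = 43.429
  Trivial, OS A: 49×90/210 = 21.000
  Trivial, OS B: 49×120/210 = 28.000
Contributions (O − E)²/E:
  (25 − 24.000)²/24.000 = 0.0417
  (31 − 32.000)²/32.000 = 0.0313
  (8 − 12.429)²/12.429 = 1.5782
  (21 − 16.571)²/16.571 = 1.1838
  (32 − 32.571)²/32.571 = 0.0100
  (44 − 43.429)²/43.429 = 0.0075
  (25 − 21.000)²/21.000 = 0.7619
  (24 − 28.000)²/28.000 = 0.5714
χ² = 0.0417 + 0.0313 + 1.5782 + 1.1838 + 0.0100 + 0.0075 + 0.7619 + 0.5714 = 4.19

4.19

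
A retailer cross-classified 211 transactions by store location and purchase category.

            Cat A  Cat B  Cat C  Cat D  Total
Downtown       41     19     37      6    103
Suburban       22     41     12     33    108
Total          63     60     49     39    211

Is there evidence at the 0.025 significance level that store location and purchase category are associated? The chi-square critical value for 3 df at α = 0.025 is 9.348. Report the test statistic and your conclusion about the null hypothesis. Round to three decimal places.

45.151; reject H₀

Grand total N = 211.
Expected counts (row total × column total / N):
  Downtown, Cat A: 103×63/211 = 30.753555
  Downtown, Cat B: 103×60/211 = 29.289100
  Downtown, Cat C: 103×49/211 = 23.919431
  Downtown, Cat D: 103×39/211 = 19.037915
  Suburban, Cat A: 108×63/211 = 32.246445
  Suburban, Cat B: 108×60/211 = 30.710900
  Suburban, Cat C: 108×49/211 = 25.080569
  Suburban, Cat D: 108×39/211 = 19.962085
Contributions (O − E)²/E:
  (41 − 30.753555)²/30.753555 = 3.4139
  (19 − 29.289100)²/29.289100 = 3.6145
  (37 − 23.919431)²/23.919431 = 7.1532
  (6 − 19.037915)²/19.037915 = 8.9289
  (22 − 32.246445)²/32.246445 = 3.2559
  (41 − 30.710900)²/30.710900 = 3.4472
  (12 − 25.080569)²/25.080569 = 6.8221
  (33 − 19.962085)²/19.962085 = 8.5155
χ² = 3.4139 + 3.6145 + 7.1532 + 8.9289 + 3.2559 + 3.4472 + 6.8221 + 8.5155 = 45.151
df = (2−1)(4−1) = 3. Since 45.151 > 9.348, reject the null hypothesis of independence at α = 0.025.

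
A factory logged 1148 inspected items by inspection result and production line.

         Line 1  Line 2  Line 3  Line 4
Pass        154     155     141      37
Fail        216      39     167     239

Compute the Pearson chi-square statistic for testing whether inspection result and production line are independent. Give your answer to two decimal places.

208.20

Row totals: 487, 661. Column totals: 370, 194, 308, 276. Grand total N = 1148.
Expected counts (row total × column total / N):
  Pass, Line 1: 487×370/1148 = 156.9599
  Pass, Line 2: 487×194/1148 = 82.2979
  Pass, Line 3: 487×308/1148 = 130.6585
  Pass, Line 4: 487×276/1148 = 117.0836
  Fail, Line 1: 661×370/1148 = 213.0401
  Fail, Line 2: 661×194/1148 = 111.7021
  Fail, Line 3: 661×308/1148 = 177.3415
  Fail, Line 4: 661×276/1148 = 158.9164
Contributions (O − E)²/E:
  (154 − 156.9599)²/156.9599 = 0.0558
  (155 − 82.2979)²/82.2979 = 64.2252
  (141 − 130.6585)²/130.6585 = 0.8185
  (37 − 117.0836)²/117.0836 = 54.7761
  (216 − 213.0401)²/213.0401 = 0.0411
  (39 − 111.7021)²/111.7021 = 47.3187
  (167 − 177.3415)²/177.3415 = 0.6031
  (239 − 158.9164)²/158.9164 = 40.3570
χ² = 0.0558 + 64.2252 + 0.8185 + 54.7761 + 0.0411 + 47.3187 + 0.6031 + 40.3570 = 208.20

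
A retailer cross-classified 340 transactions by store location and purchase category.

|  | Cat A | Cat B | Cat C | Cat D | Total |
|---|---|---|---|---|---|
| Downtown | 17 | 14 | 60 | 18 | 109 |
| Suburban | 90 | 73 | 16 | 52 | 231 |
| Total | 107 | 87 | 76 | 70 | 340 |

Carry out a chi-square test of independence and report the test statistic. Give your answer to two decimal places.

101.04

Grand total N = 340.
Expected counts (row total × column total / N):
  Downtown, Cat A: 109×107/340 = 34.3029
  Downtown, Cat B: 109×87/340 = 27.8912
  Downtown, Cat C: 109×76/340 = 24.3647
  Downtown, Cat D: 109×70/340 = 22.4412
  Suburban, Cat A: 231×107/340 = 72.6971
  Suburban, Cat B: 231×87/340 = 59.1088
  Suburban, Cat C: 231×76/340 = 51.6353
  Suburban, Cat D: 231×70/340 = 47.5588
Contributions (O − E)²/E:
  (17 − 34.3029)²/34.3029 = 8.7278
  (14 − 27.8912)²/27.8912 = 6.9185
  (60 − 24.3647)²/24.3647 = 52.1194
  (18 − 22.4412)²/22.4412 = 0.8789
  (90 − 72.6971)²/72.6971 = 4.1183
  (73 − 59.1088)²/59.1088 = 3.2646
  (16 − 51.6353)²/51.6353 = 24.5931
  (52 − 47.5588)²/47.5588 = 0.4147
χ² = 8.7278 + 6.9185 + 52.1194 + 0.8789 + 4.1183 + 3.2646 + 24.5931 + 0.4147 = 101.04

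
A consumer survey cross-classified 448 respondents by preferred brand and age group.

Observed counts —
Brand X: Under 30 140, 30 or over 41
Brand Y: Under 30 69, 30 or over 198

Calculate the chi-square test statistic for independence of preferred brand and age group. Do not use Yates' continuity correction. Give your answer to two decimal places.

Row totals: 181, 267. Column totals: 209, 239. Grand total N = 448.
Expected counts (row total × column total / N):
  Brand X, Under 30: 181×209/448 = 84.440
  Brand X, 30 or over: 181×239/448 = 96.560
  Brand Y, Under 30: 267×209/448 = 124.560
  Brand Y, 30 or over: 267×239/448 = 142.440
Contributions (O − E)²/E:
  (140 − 84.440)²/84.440 = 36.5575
  (41 − 96.560)²/96.560 = 31.9689
  (69 − 124.560)²/124.560 = 24.7825
  (198 − 142.440)²/142.440 = 21.6717
χ² = 36.5575 + 31.9689 + 24.7825 + 21.6717 = 114.98

114.98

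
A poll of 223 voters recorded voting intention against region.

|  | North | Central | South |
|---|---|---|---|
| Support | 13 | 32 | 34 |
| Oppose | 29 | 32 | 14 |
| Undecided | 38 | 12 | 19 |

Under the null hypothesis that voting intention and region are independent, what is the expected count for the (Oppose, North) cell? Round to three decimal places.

Row total (Oppose) = 75; column total (North) = 80; grand total N = 223.
Expected count = (row total × column total) / N = 75 × 80 / 223 = 26.906.

26.906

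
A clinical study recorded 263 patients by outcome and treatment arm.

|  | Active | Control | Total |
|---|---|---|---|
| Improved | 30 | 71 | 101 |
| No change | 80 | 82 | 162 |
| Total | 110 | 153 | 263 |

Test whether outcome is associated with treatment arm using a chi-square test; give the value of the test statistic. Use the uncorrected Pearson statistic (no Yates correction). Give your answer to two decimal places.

9.90

Grand total N = 263.
Expected counts (row total × column total / N):
  Improved, Active: 101×110/263 = 42.243
  Improved, Control: 101×153/263 = 58.757
  No change, Active: 162×110/263 = 67.757
  No change, Control: 162×153/263 = 94.243
Contributions (O − E)²/E:
  (30 − 42.243)²/42.243 = 3.5483
  (71 − 58.757)²/58.757 = 2.5510
  (80 − 67.757)²/67.757 = 2.2122
  (82 − 94.243)²/94.243 = 1.5905
χ² = 3.5483 + 2.5510 + 2.2122 + 1.5905 = 9.90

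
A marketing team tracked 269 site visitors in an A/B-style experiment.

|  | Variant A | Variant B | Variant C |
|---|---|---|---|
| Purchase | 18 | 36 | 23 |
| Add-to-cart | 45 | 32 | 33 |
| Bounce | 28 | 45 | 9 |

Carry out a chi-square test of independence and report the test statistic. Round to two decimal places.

20.62

Row totals: 77, 110, 82. Column totals: 91, 113, 65. Grand total N = 269.
Expected counts (row total × column total / N):
  Purchase, Variant A: 77×91/269 = 26.048
  Purchase, Variant B: 77×113/269 = 32.346
  Purchase, Variant C: 77×65/269 = 18.606
  Add-to-cart, Variant A: 110×91/269 = 37.212
  Add-to-cart, Variant B: 110×113/269 = 46.208
  Add-to-cart, Variant C: 110×65/269 = 26.580
  Bounce, Variant A: 82×91/269 = 27.740
  Bounce, Variant B: 82×113/269 = 34.446
  Bounce, Variant C: 82×65/269 = 19.814
Contributions (O − E)²/E:
  (18 − 26.048)²/26.048 = 2.4866
  (36 − 32.346)²/32.346 = 0.4128
  (23 − 18.606)²/18.606 = 1.0377
  (45 − 37.212)²/37.212 = 1.6299
  (32 − 46.208)²/46.208 = 4.3687
  (33 − 26.580)²/26.580 = 1.5507
  (28 − 27.740)²/27.740 = 0.0024
  (45 − 34.446)²/34.446 = 3.2337
  (9 − 19.814)²/19.814 = 5.9020
χ² = 2.4866 + 0.4128 + 1.0377 + 1.6299 + 4.3687 + 1.5507 + 0.0024 + 3.2337 + 5.9020 = 20.62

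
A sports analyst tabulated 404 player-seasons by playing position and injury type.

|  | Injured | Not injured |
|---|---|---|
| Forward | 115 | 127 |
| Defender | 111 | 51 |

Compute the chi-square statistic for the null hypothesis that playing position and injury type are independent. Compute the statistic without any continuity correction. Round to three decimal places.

Row totals: 242, 162. Column totals: 226, 178. Grand total N = 404.
Expected counts (row total × column total / N):
  Forward, Injured: 242×226/404 = 135.3762
  Forward, Not injured: 242×178/404 = 106.6238
  Defender, Injured: 162×226/404 = 90.6238
  Defender, Not injured: 162×178/404 = 71.3762
Contributions (O − E)²/E:
  (115 − 135.3762)²/135.3762 = 3.0669
  (127 − 106.6238)²/106.6238 = 3.8940
  (111 − 90.6238)²/90.6238 = 4.5815
  (51 − 71.3762)²/71.3762 = 5.8169
χ² = 3.0669 + 3.8940 + 4.5815 + 5.8169 = 17.359

17.359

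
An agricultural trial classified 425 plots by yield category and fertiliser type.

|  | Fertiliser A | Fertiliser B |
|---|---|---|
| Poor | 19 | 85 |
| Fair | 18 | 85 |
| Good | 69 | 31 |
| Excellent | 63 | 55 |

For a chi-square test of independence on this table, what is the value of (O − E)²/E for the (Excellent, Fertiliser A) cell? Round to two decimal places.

5.51

Row total (Excellent) = 118; column total (Fertiliser A) = 169; N = 425.
Expected count E = 118 × 169 / 425 = 46.922.
Contribution = (O − E)²/E = (63 − 46.922)² / 46.922 = 5.51.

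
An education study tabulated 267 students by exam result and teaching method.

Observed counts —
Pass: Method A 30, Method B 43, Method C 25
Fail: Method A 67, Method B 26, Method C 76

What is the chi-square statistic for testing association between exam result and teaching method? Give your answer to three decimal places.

27.090

Row totals: 98, 169. Column totals: 97, 69, 101. Grand total N = 267.
Expected counts (row total × column total / N):
  Pass, Method A: 98×97/267 = 35.6030
  Pass, Method B: 98×69/267 = 25.3258
  Pass, Method C: 98×101/267 = 37.0712
  Fail, Method A: 169×97/267 = 61.3970
  Fail, Method B: 169×69/267 = 43.6742
  Fail, Method C: 169×101/267 = 63.9288
Contributions (O − E)²/E:
  (30 − 35.6030)²/35.6030 = 0.8818
  (43 − 25.3258)²/25.3258 = 12.3344
  (25 − 37.0712)²/37.0712 = 3.9306
  (67 − 61.3970)²/61.3970 = 0.5113
  (26 − 43.6742)²/43.6742 = 7.1524
  (76 − 63.9288)²/63.9288 = 2.2793
χ² = 0.8818 + 12.3344 + 3.9306 + 0.5113 + 7.1524 + 2.2793 = 27.090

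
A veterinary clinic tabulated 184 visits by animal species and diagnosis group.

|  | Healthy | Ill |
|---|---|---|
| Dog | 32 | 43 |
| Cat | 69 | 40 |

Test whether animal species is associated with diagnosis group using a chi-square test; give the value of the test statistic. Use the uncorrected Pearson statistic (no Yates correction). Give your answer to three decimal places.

Row totals: 75, 109. Column totals: 101, 83. Grand total N = 184.
Expected counts (row total × column total / N):
  Dog, Healthy: 75×101/184 = 41.1685
  Dog, Ill: 75×83/184 = 33.8315
  Cat, Healthy: 109×101/184 = 59.8315
  Cat, Ill: 109×83/184 = 49.1685
Contributions (O − E)²/E:
  (32 − 41.1685)²/41.1685 = 2.0419
  (43 − 33.8315)²/33.8315 = 2.4847
  (69 − 59.8315)²/59.8315 = 1.4050
  (40 − 49.1685)²/49.1685 = 1.7097
χ² = 2.0419 + 2.4847 + 1.4050 + 1.7097 = 7.641

7.641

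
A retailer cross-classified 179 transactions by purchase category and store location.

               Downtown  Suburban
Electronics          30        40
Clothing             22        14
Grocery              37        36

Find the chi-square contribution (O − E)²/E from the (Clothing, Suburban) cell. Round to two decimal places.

0.93

Row total (Clothing) = 36; column total (Suburban) = 90; N = 179.
Expected count E = 36 × 90 / 179 = 18.101.
Contribution = (O − E)²/E = (14 − 18.101)² / 18.101 = 0.93.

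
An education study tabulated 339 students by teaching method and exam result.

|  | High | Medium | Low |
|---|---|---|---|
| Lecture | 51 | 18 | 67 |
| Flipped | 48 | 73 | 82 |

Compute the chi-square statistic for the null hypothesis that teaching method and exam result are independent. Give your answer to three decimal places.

Row totals: 136, 203. Column totals: 99, 91, 149. Grand total N = 339.
Expected counts (row total × column total / N):
  Lecture, High: 136×99/339 = 39.7168
  Lecture, Medium: 136×91/339 = 36.5074
  Lecture, Low: 136×149/339 = 59.7758
  Flipped, High: 203×99/339 = 59.2832
  Flipped, Medium: 203×91/339 = 54.4926
  Flipped, Low: 203×149/339 = 89.2242
Contributions (O − E)²/E:
  (51 − 39.7168)²/39.7168 = 3.2055
  (18 − 36.5074)²/36.5074 = 9.3823
  (67 − 59.7758)²/59.7758 = 0.8731
  (48 − 59.2832)²/59.2832 = 2.1475
  (73 − 54.4926)²/54.4926 = 6.2857
  (82 − 89.2242)²/89.2242 = 0.5849
χ² = 3.2055 + 9.3823 + 0.8731 + 2.1475 + 6.2857 + 0.5849 = 22.479

22.479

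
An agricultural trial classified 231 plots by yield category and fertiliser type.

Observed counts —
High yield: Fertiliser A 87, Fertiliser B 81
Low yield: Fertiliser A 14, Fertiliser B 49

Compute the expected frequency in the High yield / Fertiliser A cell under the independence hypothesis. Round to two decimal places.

73.45

Row total (High yield) = 168; column total (Fertiliser A) = 101; grand total N = 231.
Expected count = (row total × column total) / N = 168 × 101 / 231 = 73.45.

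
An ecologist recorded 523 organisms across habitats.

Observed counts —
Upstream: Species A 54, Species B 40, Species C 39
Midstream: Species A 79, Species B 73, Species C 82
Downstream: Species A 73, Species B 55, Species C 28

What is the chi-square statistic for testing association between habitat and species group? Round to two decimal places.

14.46

Row totals: 133, 234, 156. Column totals: 206, 168, 149. Grand total N = 523.
Expected counts (row total × column total / N):
  Upstream, Species A: 133×206/523 = 52.386
  Upstream, Species B: 133×168/523 = 42.723
  Upstream, Species C: 133×149/523 = 37.891
  Midstream, Species A: 234×206/523 = 92.168
  Midstream, Species B: 234×168/523 = 75.166
  Midstream, Species C: 234×149/523 = 66.665
  Downstream, Species A: 156×206/523 = 61.446
  Downstream, Species B: 156×168/523 = 50.111
  Downstream, Species C: 156×149/523 = 44.444
Contributions (O − E)²/E:
  (54 − 52.386)²/52.386 = 0.0497
  (40 − 42.723)²/42.723 = 0.1736
  (39 − 37.891)²/37.891 = 0.0325
  (79 − 92.168)²/92.168 = 1.8813
  (73 − 75.166)²/75.166 = 0.0624
  (82 − 66.665)²/66.665 = 3.5275
  (73 − 61.446)²/61.446 = 2.1726
  (55 − 50.111)²/50.111 = 0.4770
  (28 − 44.444)²/44.444 = 6.0842
χ² = 0.0497 + 0.1736 + 0.0325 + 1.8813 + 0.0624 + 3.5275 + 2.1726 + 0.4770 + 6.0842 = 14.46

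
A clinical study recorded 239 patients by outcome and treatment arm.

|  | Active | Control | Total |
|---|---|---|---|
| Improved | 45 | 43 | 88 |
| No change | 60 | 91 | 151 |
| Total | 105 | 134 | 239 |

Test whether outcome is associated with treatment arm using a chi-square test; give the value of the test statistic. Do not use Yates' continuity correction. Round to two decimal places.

Grand total N = 239.
Expected counts (row total × column total / N):
  Improved, Active: 88×105/239 = 38.661
  Improved, Control: 88×134/239 = 49.339
  No change, Active: 151×105/239 = 66.339
  No change, Control: 151×134/239 = 84.661
Contributions (O − E)²/E:
  (45 − 38.661)²/38.661 = 1.0394
  (43 − 49.339)²/49.339 = 0.8144
  (60 − 66.339)²/66.339 = 0.6057
  (91 − 84.661)²/84.661 = 0.4746
χ² = 1.0394 + 0.8144 + 0.6057 + 0.4746 = 2.93

2.93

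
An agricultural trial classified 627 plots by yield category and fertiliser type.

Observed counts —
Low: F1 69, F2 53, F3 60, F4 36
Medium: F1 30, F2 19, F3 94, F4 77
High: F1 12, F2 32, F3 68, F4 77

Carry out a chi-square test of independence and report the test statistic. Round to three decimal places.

Row totals: 218, 220, 189. Column totals: 111, 104, 222, 190. Grand total N = 627.
Expected counts (row total × column total / N):
  Low, F1: 218×111/627 = 38.5933
  Low, F2: 218×104/627 = 36.1595
  Low, F3: 218×222/627 = 77.1866
  Low, F4: 218×190/627 = 66.0606
  Medium, F1: 220×111/627 = 38.9474
  Medium, F2: 220×104/627 = 36.4912
  Medium, F3: 220×222/627 = 77.8947
  Medium, F4: 220×190/627 = 66.6667
  High, F1: 189×111/627 = 33.4593
  High, F2: 189×104/627 = 31.3493
  High, F3: 189×222/627 = 66.9187
  High, F4: 189×190/627 = 57.2727
Contributions (O − E)²/E:
  (69 − 38.5933)²/38.5933 = 23.9567
  (53 − 36.1595)²/36.1595 = 7.8431
  (60 − 77.1866)²/77.1866 = 3.8268
  (36 − 66.0606)²/66.0606 = 13.6790
  (30 − 38.9474)²/38.9474 = 2.0555
  (19 − 36.4912)²/36.4912 = 8.3840
  (94 − 77.8947)²/77.8947 = 3.3299
  (77 − 66.6667)²/66.6667 = 1.6017
  (12 − 33.4593)²/33.4593 = 13.7630
  (32 − 31.3493)²/31.3493 = 0.0135
  (68 − 66.9187)²/66.9187 = 0.0175
  (77 − 57.2727)²/57.2727 = 6.7950
χ² = 23.9567 + 7.8431 + 3.8268 + 13.6790 + 2.0555 + 8.3840 + 3.3299 + 1.6017 + 13.7630 + 0.0135 + 0.0175 + 6.7950 = 85.266

85.266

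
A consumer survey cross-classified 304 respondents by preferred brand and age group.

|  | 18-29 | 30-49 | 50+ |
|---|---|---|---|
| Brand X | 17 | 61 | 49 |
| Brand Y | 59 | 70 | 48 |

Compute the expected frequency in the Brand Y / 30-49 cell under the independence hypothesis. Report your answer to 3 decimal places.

Row total (Brand Y) = 177; column total (30-49) = 131; grand total N = 304.
Expected count = (row total × column total) / N = 177 × 131 / 304 = 76.273.

76.273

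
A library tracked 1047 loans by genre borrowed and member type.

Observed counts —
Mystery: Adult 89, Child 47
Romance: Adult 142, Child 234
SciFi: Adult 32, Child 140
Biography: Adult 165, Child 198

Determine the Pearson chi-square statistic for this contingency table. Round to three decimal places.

73.912

Row totals: 136, 376, 172, 363. Column totals: 428, 619. Grand total N = 1047.
Expected counts (row total × column total / N):
  Mystery, Adult: 136×428/1047 = 55.5950
  Mystery, Child: 136×619/1047 = 80.4050
  Romance, Adult: 376×428/1047 = 153.7039
  Romance, Child: 376×619/1047 = 222.2961
  SciFi, Adult: 172×428/1047 = 70.3114
  SciFi, Child: 172×619/1047 = 101.6886
  Biography, Adult: 363×428/1047 = 148.3897
  Biography, Child: 363×619/1047 = 214.6103
Contributions (O − E)²/E:
  (89 − 55.5950)²/55.5950 = 20.0718
  (47 − 80.4050)²/80.4050 = 13.8784
  (142 − 153.7039)²/153.7039 = 0.8912
  (234 − 222.2961)²/222.2961 = 0.6162
  (32 − 70.3114)²/70.3114 = 20.8752
  (140 − 101.6886)²/101.6886 = 14.4339
  (165 − 148.3897)²/148.3897 = 1.8593
  (198 − 214.6103)²/214.6103 = 1.2856
χ² = 20.0718 + 13.8784 + 0.8912 + 0.6162 + 20.8752 + 14.4339 + 1.8593 + 1.2856 = 73.912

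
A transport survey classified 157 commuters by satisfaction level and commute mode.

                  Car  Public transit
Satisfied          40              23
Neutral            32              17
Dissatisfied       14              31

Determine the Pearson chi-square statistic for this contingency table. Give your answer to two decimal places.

Row totals: 63, 49, 45. Column totals: 86, 71. Grand total N = 157.
Expected counts (row total × column total / N):
  Satisfied, Car: 63×86/157 = 34.510
  Satisfied, Public transit: 63×71/157 = 28.490
  Neutral, Car: 49×86/157 = 26.841
  Neutral, Public transit: 49×71/157 = 22.159
  Dissatisfied, Car: 45×86/157 = 24.650
  Dissatisfied, Public transit: 45×71/157 = 20.350
Contributions (O − E)²/E:
  (40 − 34.510)²/34.510 = 0.8734
  (23 − 28.490)²/28.490 = 1.0579
  (32 − 26.841)²/26.841 = 0.9916
  (17 − 22.159)²/22.159 = 1.2011
  (14 − 24.650)²/24.650 = 4.6013
  (31 − 20.350)²/20.350 = 5.5736
χ² = 0.8734 + 1.0579 + 0.9916 + 1.2011 + 4.6013 + 5.5736 = 14.30

14.30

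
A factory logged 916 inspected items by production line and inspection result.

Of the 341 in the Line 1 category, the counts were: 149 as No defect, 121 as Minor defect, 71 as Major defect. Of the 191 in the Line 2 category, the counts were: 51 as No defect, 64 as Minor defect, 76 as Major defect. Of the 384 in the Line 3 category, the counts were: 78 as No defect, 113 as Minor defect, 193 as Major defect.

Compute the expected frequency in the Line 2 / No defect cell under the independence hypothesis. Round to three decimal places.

Row total (Line 2) = 191; column total (No defect) = 278; grand total N = 916.
Expected count = (row total × column total) / N = 191 × 278 / 916 = 57.967.

57.967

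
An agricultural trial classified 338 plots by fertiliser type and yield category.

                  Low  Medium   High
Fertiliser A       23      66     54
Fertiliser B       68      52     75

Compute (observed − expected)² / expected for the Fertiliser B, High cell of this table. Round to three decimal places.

0.004

Row total (Fertiliser B) = 195; column total (High) = 129; N = 338.
Expected count E = 195 × 129 / 338 = 74.4231.
Contribution = (O − E)²/E = (75 − 74.4231)² / 74.4231 = 0.004.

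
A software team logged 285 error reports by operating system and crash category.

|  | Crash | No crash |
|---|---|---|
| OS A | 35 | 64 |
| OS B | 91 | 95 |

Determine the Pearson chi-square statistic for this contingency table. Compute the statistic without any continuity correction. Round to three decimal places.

4.825

Row totals: 99, 186. Column totals: 126, 159. Grand total N = 285.
Expected counts (row total × column total / N):
  OS A, Crash: 99×126/285 = 43.7684
  OS A, No crash: 99×159/285 = 55.2316
  OS B, Crash: 186×126/285 = 82.2316
  OS B, No crash: 186×159/285 = 103.7684
Contributions (O − E)²/E:
  (35 − 43.7684)²/43.7684 = 1.7566
  (64 − 55.2316)²/55.2316 = 1.3920
  (91 − 82.2316)²/82.2316 = 0.9350
  (95 − 103.7684)²/103.7684 = 0.7409
χ² = 1.7566 + 1.3920 + 0.9350 + 0.7409 = 4.825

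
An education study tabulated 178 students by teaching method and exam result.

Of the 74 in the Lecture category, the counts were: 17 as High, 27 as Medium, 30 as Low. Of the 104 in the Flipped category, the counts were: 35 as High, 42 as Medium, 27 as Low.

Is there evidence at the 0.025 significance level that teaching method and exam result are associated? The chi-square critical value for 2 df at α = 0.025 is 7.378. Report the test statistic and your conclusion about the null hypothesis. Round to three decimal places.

Row totals: 74, 104. Column totals: 52, 69, 57. Grand total N = 178.
Expected counts (row total × column total / N):
  Lecture, High: 74×52/178 = 21.6180
  Lecture, Medium: 74×69/178 = 28.6854
  Lecture, Low: 74×57/178 = 23.6966
  Flipped, High: 104×52/178 = 30.3820
  Flipped, Medium: 104×69/178 = 40.3146
  Flipped, Low: 104×57/178 = 33.3034
Contributions (O − E)²/E:
  (17 − 21.6180)²/21.6180 = 0.9865
  (27 − 28.6854)²/28.6854 = 0.0990
  (30 − 23.6966)²/23.6966 = 1.6767
  (35 − 30.3820)²/30.3820 = 0.7019
  (42 − 40.3146)²/40.3146 = 0.0705
  (27 − 33.3034)²/33.3034 = 1.1931
χ² = 0.9865 + 0.0990 + 1.6767 + 0.7019 + 0.0705 + 1.1931 = 4.728
df = (2−1)(3−1) = 2. Since 4.728 < 7.378, fail to reject the null hypothesis of independence at α = 0.025.

4.728; fail to reject H₀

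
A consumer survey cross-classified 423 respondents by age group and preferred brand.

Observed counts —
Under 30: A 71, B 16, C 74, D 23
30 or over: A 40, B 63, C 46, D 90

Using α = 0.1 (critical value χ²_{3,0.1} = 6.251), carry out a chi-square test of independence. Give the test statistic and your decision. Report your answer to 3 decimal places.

Row totals: 184, 239. Column totals: 111, 79, 120, 113. Grand total N = 423.
Expected counts (row total × column total / N):
  Under 30, A: 184×111/423 = 48.2837
  Under 30, B: 184×79/423 = 34.3641
  Under 30, C: 184×120/423 = 52.1986
  Under 30, D: 184×113/423 = 49.1537
  30 or over, A: 239×111/423 = 62.7163
  30 or over, B: 239×79/423 = 44.6359
  30 or over, C: 239×120/423 = 67.8014
  30 or over, D: 239×113/423 = 63.8463
Contributions (O − E)²/E:
  (71 − 48.2837)²/48.2837 = 10.6875
  (16 − 34.3641)²/34.3641 = 9.8137
  (74 − 52.1986)²/52.1986 = 9.1056
  (23 − 49.1537)²/49.1537 = 13.9159
  (40 − 62.7163)²/62.7163 = 8.2280
  (63 − 44.6359)²/44.6359 = 7.5554
  (46 − 67.8014)²/67.8014 = 7.0102
  (90 − 63.8463)²/63.8463 = 10.7135
χ² = 10.6875 + 9.8137 + 9.1056 + 13.9159 + 8.2280 + 7.5554 + 7.0102 + 10.7135 = 77.030
df = (2−1)(4−1) = 3. Since 77.030 > 6.251, reject the null hypothesis of independence at α = 0.1.

77.030; reject H₀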